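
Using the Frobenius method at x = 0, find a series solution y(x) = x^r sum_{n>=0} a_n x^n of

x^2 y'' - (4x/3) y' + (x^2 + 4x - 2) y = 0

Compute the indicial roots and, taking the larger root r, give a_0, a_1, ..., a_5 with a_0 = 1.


Write in Frobenius form y'' + (p(x)/x) y' + (q(x)/x^2) y = 0:
  p(x) = -4/3,  q(x) = x^2 + 4x - 2.
Indicial equation: r(r-1) + (-4/3) r + (-2) = 0 -> roots r_1 = 3, r_2 = -2/3.
Take r = r_1 = 3. Let y(x) = x^r sum_{n>=0} a_n x^n with a_0 = 1.
Substitute y = x^r sum a_n x^n and match x^{r+n}. The recurrence is
  D(n) a_n + 4 a_{n-1} + 1 a_{n-2} = 0,  where D(n) = (r+n)(r+n-1) + (-4/3)(r+n) + (-2).
  a_n = [-4 a_{n-1} - 1 a_{n-2}] / D(n).
Since the indicial polynomial factors as (r - r_1)(r - r_2), D(n) = (r_1 + n - r_1)(r_1 + n - r_2) = n(n + 11/3).
Evaluating step by step (a_0 = 1):
  n = 1: D(1) = 1(1 + 11/3) = 14/3; numerator = -4(1) = -4; a_1 = (-4)/(14/3) = -6/7
  n = 2: D(2) = 2(2 + 11/3) = 34/3; numerator = -4(-6/7) - 1(1) = 17/7; a_2 = (17/7)/(34/3) = 3/14
  n = 3: D(3) = 3(3 + 11/3) = 20; numerator = -4(3/14) - 1(-6/7) = 0; a_3 = (0)/(20) = 0
  n = 4: D(4) = 4(4 + 11/3) = 92/3; numerator = -4(0) - 1(3/14) = -3/14; a_4 = (-3/14)/(92/3) = -9/1288
  n = 5: D(5) = 5(5 + 11/3) = 130/3; numerator = -4(-9/1288) - 1(0) = 9/322; a_5 = (9/322)/(130/3) = 27/41860

r = 3; a_0 = 1; a_1 = -6/7; a_2 = 3/14; a_3 = 0; a_4 = -9/1288; a_5 = 27/41860


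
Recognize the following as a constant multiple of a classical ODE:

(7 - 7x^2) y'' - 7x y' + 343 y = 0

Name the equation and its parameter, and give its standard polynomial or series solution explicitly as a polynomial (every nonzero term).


All three coefficients share the factor 7; dividing through by 7 gives  (1 - x^2) y'' - x y' + 49 y = 0.
This matches the Chebyshev equation (1 - x^2) y'' - x y' + n^2 y = 0 (note the -x y' term, not -2x y') with n^2 = 49, so n = 7; the polynomial solution is T_7(x).
With y = sum_k a_k x^k, matching x^k gives (k+2)(k+1) a_{k+2} = (k^2 - n^2) a_k = (k - 7)(k + 7) a_k. The right side vanishes at k = 7, so the series with the parity of 7 terminates at degree 7.
Standard normalization: leading coefficient of T_n is 2^(n-1), so a_7 = 2^6 = 64. Work downward with a_k = (k+1)(k+2) a_{k+2} / ((k - 7)(k + 7)):
  a_5 = (6)(7)(64) / ((5 - 7)(5 + 7)) = 2688/(-24) = -112
  a_3 = (4)(5)(-112) / ((3 - 7)(3 + 7)) = -2240/(-40) = 56
  a_1 = (2)(3)(56) / ((1 - 7)(1 + 7)) = 336/(-48) = -7
Hence T_7(x) = 64 x^7 - 112 x^5 + 56 x^3 - 7 x.

T_7(x); series = 64 x^7 - 112 x^5 + 56 x^3 - 7 x


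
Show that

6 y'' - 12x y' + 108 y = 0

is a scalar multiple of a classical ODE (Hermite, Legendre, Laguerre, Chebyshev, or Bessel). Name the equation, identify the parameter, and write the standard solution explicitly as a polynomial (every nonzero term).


All three coefficients share the factor 6; dividing through by 6 gives  y'' - 2x y' + 18 y = 0.
This matches the Hermite equation y'' - 2x y' + 2n y = 0 with 2n = 18, so n = 9; the polynomial solution is H_9(x).
With y = sum_k a_k x^k, matching x^k gives (k+2)(k+1) a_{k+2} = 2(k - n) a_k = 2(k - 9) a_k. The right side vanishes at k = 9, so the series with the parity of 9 terminates at degree 9.
Standard normalization: leading coefficient of H_n is 2^n, so a_9 = 2^9 = 512. Work downward with a_k = (k+1)(k+2) a_{k+2} / (2(k - n)):
  a_7 = (8)(9)(512) / (2(7 - 9)) = 36864/(-4) = -9216
  a_5 = (6)(7)(-9216) / (2(5 - 9)) = -387072/(-8) = 48384
  a_3 = (4)(5)(48384) / (2(3 - 9)) = 967680/(-12) = -80640
  a_1 = (2)(3)(-80640) / (2(1 - 9)) = -483840/(-16) = 30240
Hence H_9(x) = 512 x^9 - 9216 x^7 + 48384 x^5 - 80640 x^3 + 30240 x.

H_9(x); series = 512 x^9 - 9216 x^7 + 48384 x^5 - 80640 x^3 + 30240 x


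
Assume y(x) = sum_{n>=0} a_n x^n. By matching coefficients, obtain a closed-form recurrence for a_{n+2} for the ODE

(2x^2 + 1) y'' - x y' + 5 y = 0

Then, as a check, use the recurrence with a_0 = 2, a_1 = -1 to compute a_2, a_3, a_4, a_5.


Substitute y = sum_n a_n x^n.
(1 + 2 x^2) y'' contributes (n+2)(n+1) a_{n+2} + 2 n(n-1) a_n at x^n.
-x y'(x) contributes -n a_n at x^n.
5 y(x) contributes 5 a_n at x^n.
Matching x^n: (n+2)(n+1) a_{n+2} + (2 n(n-1) - n + 5) a_n = 0.
Thus a_{n+2} = (-2 n(n-1) + n - 5) / ((n+1)(n+2)) * a_n.

Check with a_0 = 2, a_1 = -1 (apply the recurrence for n = 0, 1, 2, 3): a_0 = 2, a_1 = -1, a_2 = -5, a_3 = 2/3, a_4 = 35/12, a_5 = -7/15.

a_(n+2) = (-2 n(n-1) + n - 5) / ((n+1)(n+2)) * a_n; check: a_0 = 2, a_1 = -1, a_2 = -5, a_3 = 2/3, a_4 = 35/12, a_5 = -7/15


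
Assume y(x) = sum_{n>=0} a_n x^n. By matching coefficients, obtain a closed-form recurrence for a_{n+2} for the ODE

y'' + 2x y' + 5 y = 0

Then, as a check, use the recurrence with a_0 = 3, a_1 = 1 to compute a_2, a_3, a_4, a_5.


Substitute y = sum_n a_n x^n.
y''(x) has coefficient (n+2)(n+1) a_{n+2} at x^n;
2 x y'(x) has coefficient 2 n a_n at x^n (shift);
5 y(x) has coefficient 5 a_n at x^n.
Matching x^n: (n+2)(n+1) a_{n+2} + (2n + 5) a_n = 0.
Thus a_{n+2} = (-2n - 5) / ((n+1)(n+2)) * a_n.

Check with a_0 = 3, a_1 = 1 (apply the recurrence for n = 0, 1, 2, 3): a_0 = 3, a_1 = 1, a_2 = -15/2, a_3 = -7/6, a_4 = 45/8, a_5 = 77/120.

a_(n+2) = (-2n - 5) / ((n+1)(n+2)) * a_n; check: a_0 = 3, a_1 = 1, a_2 = -15/2, a_3 = -7/6, a_4 = 45/8, a_5 = 77/120


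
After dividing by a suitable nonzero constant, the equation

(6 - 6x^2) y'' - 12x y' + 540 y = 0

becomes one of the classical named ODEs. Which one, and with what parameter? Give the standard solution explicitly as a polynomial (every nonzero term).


All three coefficients share the factor 6; dividing through by 6 gives  (1 - x^2) y'' - 2x y' + 90 y = 0.
This matches the Legendre equation (1 - x^2) y'' - 2x y' + n(n+1) y = 0 (note the -2x y' term) with n(n+1) = 90, so n = 9; the polynomial solution is P_9(x).
With y = sum_k a_k x^k, matching x^k gives (k+2)(k+1) a_{k+2} = [k(k+1) - n(n+1)] a_k = (k - 9)(k + 10) a_k. The right side vanishes at k = 9, so the series with the parity of 9 terminates at degree 9.
Standard normalization (P_n(1) = 1): leading coefficient (2n)!/(2^n (n!)^2) = 6402373705728000/(512*131681894400) = 12155/128, so a_9 = 12155/128. Work downward with a_k = (k+1)(k+2) a_{k+2} / ((k - 9)(k + 10)):
  a_7 = (8)(9)(12155/128) / ((7 - 9)(7 + 10)) = (109395/16)/(-34) = -6435/32
  a_5 = (6)(7)(-6435/32) / ((5 - 9)(5 + 10)) = (-135135/16)/(-60) = 9009/64
  a_3 = (4)(5)(9009/64) / ((3 - 9)(3 + 10)) = (45045/16)/(-78) = -1155/32
  a_1 = (2)(3)(-1155/32) / ((1 - 9)(1 + 10)) = (-3465/16)/(-88) = 315/128
Hence P_9(x) = 12155 x^9/128 - 6435 x^7/32 + 9009 x^5/64 - 1155 x^3/32 + 315 x/128.

P_9(x); series = 12155 x^9/128 - 6435 x^7/32 + 9009 x^5/64 - 1155 x^3/32 + 315 x/128


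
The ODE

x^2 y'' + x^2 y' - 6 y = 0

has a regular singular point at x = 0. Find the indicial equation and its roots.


Divide by x^2 to reach normal form y'' + P_1(x) y' + P_2(x) y = 0 with P_1(x) = 1 and P_2(x) = -6/x^2.
x = 0 is a singular point because the y-coefficient -6/x^2 has a pole at x = 0.
It is a regular singular point because x P_1(x) = p(x) = x and x^2 P_2(x) = q(x) = -6 are polynomials, hence analytic at x = 0.
p(0) = 0,  q(0) = -6.
Indicial equation: r(r-1) + p(0) r + q(0) = 0, i.e. r^2 + (p(0) - 1) r + q(0) = 0, i.e. r^2 - 1 r - 6 = 0.
Discriminant: (-1)^2 - 4(-6) = 25, so r = (1 ± 5)/2.
Solving: r_1 = 3, r_2 = -2.

indicial: r^2 - 1 r - 6 = 0; roots r_1 = 3, r_2 = -2


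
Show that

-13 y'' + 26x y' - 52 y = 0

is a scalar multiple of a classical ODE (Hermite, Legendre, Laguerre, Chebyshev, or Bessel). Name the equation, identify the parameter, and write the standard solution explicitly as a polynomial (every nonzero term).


All three coefficients share the factor -13; dividing through by -13 gives  y'' - 2x y' + 4 y = 0.
This matches the Hermite equation y'' - 2x y' + 2n y = 0 with 2n = 4, so n = 2; the polynomial solution is H_2(x).
With y = sum_k a_k x^k, matching x^k gives (k+2)(k+1) a_{k+2} = 2(k - n) a_k = 2(k - 2) a_k. The right side vanishes at k = 2, so the series with the parity of 2 terminates at degree 2.
Standard normalization: leading coefficient of H_n is 2^n, so a_2 = 2^2 = 4. Work downward with a_k = (k+1)(k+2) a_{k+2} / (2(k - n)):
  a_0 = (1)(2)(4) / (2(0 - 2)) = 8/(-4) = -2
Hence H_2(x) = 4 x^2 - 2.

H_2(x); series = 4 x^2 - 2


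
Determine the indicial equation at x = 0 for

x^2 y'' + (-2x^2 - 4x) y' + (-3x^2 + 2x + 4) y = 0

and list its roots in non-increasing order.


Divide by x^2 to reach normal form y'' + P_1(x) y' + P_2(x) y = 0 with P_1(x) = -2 - 4/x and P_2(x) = -3 + 2/x + 4/x^2.
x = 0 is a singular point because the y'-coefficient -2 - 4/x has a pole at x = 0 and the y-coefficient -3 + 2/x + 4/x^2 has a pole at x = 0.
It is a regular singular point because x P_1(x) = p(x) = -2x - 4 and x^2 P_2(x) = q(x) = -3x^2 + 2x + 4 are polynomials, hence analytic at x = 0.
p(0) = -4,  q(0) = 4.
Indicial equation: r(r-1) + p(0) r + q(0) = 0, i.e. r^2 + (p(0) - 1) r + q(0) = 0, i.e. r^2 - 5 r + 4 = 0.
Discriminant: (-5)^2 - 4(4) = 9, so r = (5 ± 3)/2.
Solving: r_1 = 4, r_2 = 1.

indicial: r^2 - 5 r + 4 = 0; roots r_1 = 4, r_2 = 1


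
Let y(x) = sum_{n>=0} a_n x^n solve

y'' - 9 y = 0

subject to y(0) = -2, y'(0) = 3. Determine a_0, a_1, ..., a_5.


Ansatz: y(x) = sum_{n>=0} a_n x^n, so y'(x) = sum_{n>=1} n a_n x^(n-1) and y''(x) = sum_{n>=2} n(n-1) a_n x^(n-2).
Substitute into P(x) y'' + Q(x) y' + R(x) y = 0 with P(x) = 1, Q(x) = 0, R(x) = -9, and match powers of x.
Initial conditions: a_0 = -2, a_1 = 3.
Setting the coefficient of each power of x to zero and solving order by order (substituting the coefficients already found):
  x^0: 2 a_2 - 9 a_0 = 0  ->  2 a_2 = 9 a_0 = -18  ->  a_2 = -9
  x^1: 6 a_3 - 9 a_1 = 0  ->  6 a_3 = 9 a_1 = 27  ->  a_3 = 9/2
  x^2: 12 a_4 - 9 a_2 = 0  ->  12 a_4 = 9 a_2 = -81  ->  a_4 = -27/4
  x^3: 20 a_5 - 9 a_3 = 0  ->  20 a_5 = 9 a_3 = 81/2  ->  a_5 = 81/40
Truncated series: y(x) = -2 + 3 x - 9 x^2 + (9/2) x^3 - (27/4) x^4 + (81/40) x^5 + O(x^6).

a_0 = -2; a_1 = 3; a_2 = -9; a_3 = 9/2; a_4 = -27/4; a_5 = 81/40


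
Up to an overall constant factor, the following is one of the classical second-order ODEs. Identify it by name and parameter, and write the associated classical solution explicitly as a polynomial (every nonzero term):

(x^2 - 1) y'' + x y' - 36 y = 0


All three coefficients share the factor -1; dividing through by -1 gives  (1 - x^2) y'' - x y' + 36 y = 0.
This matches the Chebyshev equation (1 - x^2) y'' - x y' + n^2 y = 0 (note the -x y' term, not -2x y') with n^2 = 36, so n = 6; the polynomial solution is T_6(x).
With y = sum_k a_k x^k, matching x^k gives (k+2)(k+1) a_{k+2} = (k^2 - n^2) a_k = (k - 6)(k + 6) a_k. The right side vanishes at k = 6, so the series with the parity of 6 terminates at degree 6.
Standard normalization: leading coefficient of T_n is 2^(n-1), so a_6 = 2^5 = 32. Work downward with a_k = (k+1)(k+2) a_{k+2} / ((k - 6)(k + 6)):
  a_4 = (5)(6)(32) / ((4 - 6)(4 + 6)) = 960/(-20) = -48
  a_2 = (3)(4)(-48) / ((2 - 6)(2 + 6)) = -576/(-32) = 18
  a_0 = (1)(2)(18) / ((0 - 6)(0 + 6)) = 36/(-36) = -1
Hence T_6(x) = 32 x^6 - 48 x^4 + 18 x^2 - 1.

T_6(x); series = 32 x^6 - 48 x^4 + 18 x^2 - 1


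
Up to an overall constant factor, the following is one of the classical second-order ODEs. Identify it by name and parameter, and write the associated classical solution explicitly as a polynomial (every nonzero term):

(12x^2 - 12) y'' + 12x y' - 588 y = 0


All three coefficients share the factor -12; dividing through by -12 gives  (1 - x^2) y'' - x y' + 49 y = 0.
This matches the Chebyshev equation (1 - x^2) y'' - x y' + n^2 y = 0 (note the -x y' term, not -2x y') with n^2 = 49, so n = 7; the polynomial solution is T_7(x).
With y = sum_k a_k x^k, matching x^k gives (k+2)(k+1) a_{k+2} = (k^2 - n^2) a_k = (k - 7)(k + 7) a_k. The right side vanishes at k = 7, so the series with the parity of 7 terminates at degree 7.
Standard normalization: leading coefficient of T_n is 2^(n-1), so a_7 = 2^6 = 64. Work downward with a_k = (k+1)(k+2) a_{k+2} / ((k - 7)(k + 7)):
  a_5 = (6)(7)(64) / ((5 - 7)(5 + 7)) = 2688/(-24) = -112
  a_3 = (4)(5)(-112) / ((3 - 7)(3 + 7)) = -2240/(-40) = 56
  a_1 = (2)(3)(56) / ((1 - 7)(1 + 7)) = 336/(-48) = -7
Hence T_7(x) = 64 x^7 - 112 x^5 + 56 x^3 - 7 x.

T_7(x); series = 64 x^7 - 112 x^5 + 56 x^3 - 7 x


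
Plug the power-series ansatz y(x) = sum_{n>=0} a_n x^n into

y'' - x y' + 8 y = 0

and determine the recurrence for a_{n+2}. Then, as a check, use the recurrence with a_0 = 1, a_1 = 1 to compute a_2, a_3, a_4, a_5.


Substitute y = sum_n a_n x^n.
y''(x) has coefficient (n+2)(n+1) a_{n+2} at x^n;
-x y'(x) has coefficient -n a_n at x^n (shift);
8 y(x) has coefficient 8 a_n at x^n.
Matching x^n: (n+2)(n+1) a_{n+2} + (-n + 8) a_n = 0.
Thus a_{n+2} = (n - 8) / ((n+1)(n+2)) * a_n.

Check with a_0 = 1, a_1 = 1 (apply the recurrence for n = 0, 1, 2, 3): a_0 = 1, a_1 = 1, a_2 = -4, a_3 = -7/6, a_4 = 2, a_5 = 7/24.

a_(n+2) = (n - 8) / ((n+1)(n+2)) * a_n; check: a_0 = 1, a_1 = 1, a_2 = -4, a_3 = -7/6, a_4 = 2, a_5 = 7/24


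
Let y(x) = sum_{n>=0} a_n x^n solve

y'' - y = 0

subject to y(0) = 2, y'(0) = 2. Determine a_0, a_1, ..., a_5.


Ansatz: y(x) = sum_{n>=0} a_n x^n, so y'(x) = sum_{n>=1} n a_n x^(n-1) and y''(x) = sum_{n>=2} n(n-1) a_n x^(n-2).
Substitute into P(x) y'' + Q(x) y' + R(x) y = 0 with P(x) = 1, Q(x) = 0, R(x) = -1, and match powers of x.
Initial conditions: a_0 = 2, a_1 = 2.
Setting the coefficient of each power of x to zero and solving order by order (substituting the coefficients already found):
  x^0: 2 a_2 - a_0 = 0  ->  2 a_2 = a_0 = 2  ->  a_2 = 1
  x^1: 6 a_3 - a_1 = 0  ->  6 a_3 = a_1 = 2  ->  a_3 = 1/3
  x^2: 12 a_4 - a_2 = 0  ->  12 a_4 = a_2 = 1  ->  a_4 = 1/12
  x^3: 20 a_5 - a_3 = 0  ->  20 a_5 = a_3 = 1/3  ->  a_5 = 1/60
Truncated series: y(x) = 2 + 2 x + x^2 + (1/3) x^3 + (1/12) x^4 + (1/60) x^5 + O(x^6).

a_0 = 2; a_1 = 2; a_2 = 1; a_3 = 1/3; a_4 = 1/12; a_5 = 1/60


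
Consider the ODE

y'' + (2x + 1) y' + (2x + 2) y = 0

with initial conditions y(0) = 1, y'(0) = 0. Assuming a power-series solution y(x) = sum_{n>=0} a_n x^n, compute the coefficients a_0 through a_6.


Ansatz: y(x) = sum_{n>=0} a_n x^n, so y'(x) = sum_{n>=1} n a_n x^(n-1) and y''(x) = sum_{n>=2} n(n-1) a_n x^(n-2).
Substitute into P(x) y'' + Q(x) y' + R(x) y = 0 with P(x) = 1, Q(x) = 2x + 1, R(x) = 2x + 2, and match powers of x.
Initial conditions: a_0 = 1, a_1 = 0.
Setting the coefficient of each power of x to zero and solving order by order (substituting the coefficients already found):
  x^0: 2 a_2 + a_1 + 2 a_0 = 0  ->  2 a_2 = -a_1 - 2 a_0 = -2  ->  a_2 = -1
  x^1: 6 a_3 + 2 a_2 + 4 a_1 + 2 a_0 = 0  ->  6 a_3 = -2 a_2 - 4 a_1 - 2 a_0 = 0  ->  a_3 = 0
  x^2: 12 a_4 + 3 a_3 + 6 a_2 + 2 a_1 = 0  ->  12 a_4 = -3 a_3 - 6 a_2 - 2 a_1 = 6  ->  a_4 = 1/2
  x^3: 20 a_5 + 4 a_4 + 8 a_3 + 2 a_2 = 0  ->  20 a_5 = -4 a_4 - 8 a_3 - 2 a_2 = 0  ->  a_5 = 0
  x^4: 30 a_6 + 5 a_5 + 10 a_4 + 2 a_3 = 0  ->  30 a_6 = -5 a_5 - 10 a_4 - 2 a_3 = -5  ->  a_6 = -1/6
Truncated series: y(x) = 1 - x^2 + (1/2) x^4 - (1/6) x^6 + O(x^7).

a_0 = 1; a_1 = 0; a_2 = -1; a_3 = 0; a_4 = 1/2; a_5 = 0; a_6 = -1/6


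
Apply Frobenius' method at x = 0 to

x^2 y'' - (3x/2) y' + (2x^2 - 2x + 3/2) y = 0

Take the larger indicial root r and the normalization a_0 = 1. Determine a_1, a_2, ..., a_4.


Write in Frobenius form y'' + (p(x)/x) y' + (q(x)/x^2) y = 0:
  p(x) = -3/2,  q(x) = 2x^2 - 2x + 3/2.
Indicial equation: r(r-1) + (-3/2) r + (3/2) = 0 -> roots r_1 = 3/2, r_2 = 1.
Take r = r_1 = 3/2. Let y(x) = x^r sum_{n>=0} a_n x^n with a_0 = 1.
Substitute y = x^r sum a_n x^n and match x^{r+n}. The recurrence is
  D(n) a_n - 2 a_{n-1} + 2 a_{n-2} = 0,  where D(n) = (r+n)(r+n-1) + (-3/2)(r+n) + (3/2).
  a_n = [2 a_{n-1} - 2 a_{n-2}] / D(n).
Since the indicial polynomial factors as (r - r_1)(r - r_2), D(n) = (r_1 + n - r_1)(r_1 + n - r_2) = n(n + 1/2).
Evaluating step by step (a_0 = 1):
  n = 1: D(1) = 1(1 + 1/2) = 3/2; numerator = 2(1) = 2; a_1 = (2)/(3/2) = 4/3
  n = 2: D(2) = 2(2 + 1/2) = 5; numerator = 2(4/3) - 2(1) = 2/3; a_2 = (2/3)/(5) = 2/15
  n = 3: D(3) = 3(3 + 1/2) = 21/2; numerator = 2(2/15) - 2(4/3) = -12/5; a_3 = (-12/5)/(21/2) = -8/35
  n = 4: D(4) = 4(4 + 1/2) = 18; numerator = 2(-8/35) - 2(2/15) = -76/105; a_4 = (-76/105)/(18) = -38/945

r = 3/2; a_0 = 1; a_1 = 4/3; a_2 = 2/15; a_3 = -8/35; a_4 = -38/945


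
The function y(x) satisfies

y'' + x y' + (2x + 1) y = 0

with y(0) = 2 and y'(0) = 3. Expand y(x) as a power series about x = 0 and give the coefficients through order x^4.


Ansatz: y(x) = sum_{n>=0} a_n x^n, so y'(x) = sum_{n>=1} n a_n x^(n-1) and y''(x) = sum_{n>=2} n(n-1) a_n x^(n-2).
Substitute into P(x) y'' + Q(x) y' + R(x) y = 0 with P(x) = 1, Q(x) = x, R(x) = 2x + 1, and match powers of x.
Initial conditions: a_0 = 2, a_1 = 3.
Setting the coefficient of each power of x to zero and solving order by order (substituting the coefficients already found):
  x^0: 2 a_2 + a_0 = 0  ->  2 a_2 = -a_0 = -2  ->  a_2 = -1
  x^1: 6 a_3 + 2 a_1 + 2 a_0 = 0  ->  6 a_3 = -2 a_1 - 2 a_0 = -10  ->  a_3 = -5/3
  x^2: 12 a_4 + 3 a_2 + 2 a_1 = 0  ->  12 a_4 = -3 a_2 - 2 a_1 = -3  ->  a_4 = -1/4
Truncated series: y(x) = 2 + 3 x - x^2 - (5/3) x^3 - (1/4) x^4 + O(x^5).

a_0 = 2; a_1 = 3; a_2 = -1; a_3 = -5/3; a_4 = -1/4


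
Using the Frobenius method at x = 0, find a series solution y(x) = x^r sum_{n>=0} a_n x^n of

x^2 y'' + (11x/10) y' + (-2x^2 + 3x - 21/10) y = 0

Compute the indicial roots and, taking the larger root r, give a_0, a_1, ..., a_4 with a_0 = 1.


Write in Frobenius form y'' + (p(x)/x) y' + (q(x)/x^2) y = 0:
  p(x) = 11/10,  q(x) = -2x^2 + 3x - 21/10.
Indicial equation: r(r-1) + (11/10) r + (-21/10) = 0 -> roots r_1 = 7/5, r_2 = -3/2.
Take r = r_1 = 7/5. Let y(x) = x^r sum_{n>=0} a_n x^n with a_0 = 1.
Substitute y = x^r sum a_n x^n and match x^{r+n}. The recurrence is
  D(n) a_n + 3 a_{n-1} - 2 a_{n-2} = 0,  where D(n) = (r+n)(r+n-1) + (11/10)(r+n) + (-21/10).
  a_n = [-3 a_{n-1} + 2 a_{n-2}] / D(n).
Since the indicial polynomial factors as (r - r_1)(r - r_2), D(n) = (r_1 + n - r_1)(r_1 + n - r_2) = n(n + 29/10).
Evaluating step by step (a_0 = 1):
  n = 1: D(1) = 1(1 + 29/10) = 39/10; numerator = -3(1) = -3; a_1 = (-3)/(39/10) = -10/13
  n = 2: D(2) = 2(2 + 29/10) = 49/5; numerator = -3(-10/13) + 2(1) = 56/13; a_2 = (56/13)/(49/5) = 40/91
  n = 3: D(3) = 3(3 + 29/10) = 177/10; numerator = -3(40/91) + 2(-10/13) = -20/7; a_3 = (-20/7)/(177/10) = -200/1239
  n = 4: D(4) = 4(4 + 29/10) = 138/5; numerator = -3(-200/1239) + 2(40/91) = 7320/5369; a_4 = (7320/5369)/(138/5) = 6100/123487

r = 7/5; a_0 = 1; a_1 = -10/13; a_2 = 40/91; a_3 = -200/1239; a_4 = 6100/123487


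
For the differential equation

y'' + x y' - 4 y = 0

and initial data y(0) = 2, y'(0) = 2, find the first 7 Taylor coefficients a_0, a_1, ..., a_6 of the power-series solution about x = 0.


Ansatz: y(x) = sum_{n>=0} a_n x^n, so y'(x) = sum_{n>=1} n a_n x^(n-1) and y''(x) = sum_{n>=2} n(n-1) a_n x^(n-2).
Substitute into P(x) y'' + Q(x) y' + R(x) y = 0 with P(x) = 1, Q(x) = x, R(x) = -4, and match powers of x.
Initial conditions: a_0 = 2, a_1 = 2.
Setting the coefficient of each power of x to zero and solving order by order (substituting the coefficients already found):
  x^0: 2 a_2 - 4 a_0 = 0  ->  2 a_2 = 4 a_0 = 8  ->  a_2 = 4
  x^1: 6 a_3 - 3 a_1 = 0  ->  6 a_3 = 3 a_1 = 6  ->  a_3 = 1
  x^2: 12 a_4 - 2 a_2 = 0  ->  12 a_4 = 2 a_2 = 8  ->  a_4 = 2/3
  x^3: 20 a_5 - a_3 = 0  ->  20 a_5 = a_3 = 1  ->  a_5 = 1/20
  x^4: 30 a_6 = 0  ->  a_6 = 0
Truncated series: y(x) = 2 + 2 x + 4 x^2 + x^3 + (2/3) x^4 + (1/20) x^5 + O(x^7).

a_0 = 2; a_1 = 2; a_2 = 4; a_3 = 1; a_4 = 2/3; a_5 = 1/20; a_6 = 0


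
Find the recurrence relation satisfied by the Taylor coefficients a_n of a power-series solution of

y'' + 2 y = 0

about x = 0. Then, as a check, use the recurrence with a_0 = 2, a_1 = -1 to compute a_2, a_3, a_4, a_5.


Substitute y = sum_n a_n x^n into y'' + (const) y = 0.
y''(x) = sum_{n>=0} (n+2)(n+1) a_{n+2} x^n.
The ODE becomes sum_n [(n+2)(n+1) a_{n+2} + 2 a_n] x^n = 0.
Setting each coefficient to zero gives the recurrence:
  (n+2)(n+1) a_{n+2} + 2 a_n = 0,
  a_{n+2} = -2 / ((n+1)(n+2)) a_n.

Check with a_0 = 2, a_1 = -1 (apply the recurrence for n = 0, 1, 2, 3): a_0 = 2, a_1 = -1, a_2 = -2, a_3 = 1/3, a_4 = 1/3, a_5 = -1/30.

a_{n+2} = -2/((n+1)(n+2)) * a_n; check: a_0 = 2, a_1 = -1, a_2 = -2, a_3 = 1/3, a_4 = 1/3, a_5 = -1/30


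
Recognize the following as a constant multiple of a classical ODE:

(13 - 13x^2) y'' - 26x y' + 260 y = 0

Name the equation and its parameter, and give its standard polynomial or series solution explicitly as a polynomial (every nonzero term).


All three coefficients share the factor 13; dividing through by 13 gives  (1 - x^2) y'' - 2x y' + 20 y = 0.
This matches the Legendre equation (1 - x^2) y'' - 2x y' + n(n+1) y = 0 (note the -2x y' term) with n(n+1) = 20, so n = 4; the polynomial solution is P_4(x).
With y = sum_k a_k x^k, matching x^k gives (k+2)(k+1) a_{k+2} = [k(k+1) - n(n+1)] a_k = (k - 4)(k + 5) a_k. The right side vanishes at k = 4, so the series with the parity of 4 terminates at degree 4.
Standard normalization (P_n(1) = 1): leading coefficient (2n)!/(2^n (n!)^2) = 40320/(16*576) = 35/8, so a_4 = 35/8. Work downward with a_k = (k+1)(k+2) a_{k+2} / ((k - 4)(k + 5)):
  a_2 = (3)(4)(35/8) / ((2 - 4)(2 + 5)) = (105/2)/(-14) = -15/4
  a_0 = (1)(2)(-15/4) / ((0 - 4)(0 + 5)) = (-15/2)/(-20) = 3/8
Hence P_4(x) = 35 x^4/8 - 15 x^2/4 + 3/8.

P_4(x); series = 35 x^4/8 - 15 x^2/4 + 3/8


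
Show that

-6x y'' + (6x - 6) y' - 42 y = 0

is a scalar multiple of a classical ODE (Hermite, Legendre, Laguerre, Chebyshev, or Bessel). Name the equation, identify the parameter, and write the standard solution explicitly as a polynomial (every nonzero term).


All three coefficients share the factor -6; dividing through by -6 gives  x y'' + (1 - x) y' + 7 y = 0.
This matches the Laguerre equation x y'' + (1 - x) y' + n y = 0 with n = 7; the polynomial solution is L_7(x).
With y = sum_k a_k x^k, matching x^k gives (k+1)k a_{k+1} + (k+1) a_{k+1} - k a_k + n a_k = 0, i.e. (k+1)^2 a_{k+1} = (k - n) a_k = (k - 7) a_k. The right side vanishes at k = 7, so the series terminates at degree 7.
Standard normalization L_n(0) = 1 gives a_0 = 1. Work upward with a_{k+1} = (k - 7) a_k / (k+1)^2:
  a_1 = (0 - 7)(1) / 1^2 = -7/1 = -7
  a_2 = (1 - 7)(-7) / 2^2 = 42/4 = 21/2
  a_3 = (2 - 7)(21/2) / 3^2 = (-105/2)/9 = -35/6
  a_4 = (3 - 7)(-35/6) / 4^2 = (70/3)/16 = 35/24
  a_5 = (4 - 7)(35/24) / 5^2 = (-35/8)/25 = -7/40
  a_6 = (5 - 7)(-7/40) / 6^2 = (7/20)/36 = 7/720
  a_7 = (6 - 7)(7/720) / 7^2 = (-7/720)/49 = -1/5040
Hence L_7(x) = -x^7/5040 + 7 x^6/720 - 7 x^5/40 + 35 x^4/24 - 35 x^3/6 + 21 x^2/2 - 7 x + 1.

L_7(x); series = -x^7/5040 + 7 x^6/720 - 7 x^5/40 + 35 x^4/24 - 35 x^3/6 + 21 x^2/2 - 7 x + 1


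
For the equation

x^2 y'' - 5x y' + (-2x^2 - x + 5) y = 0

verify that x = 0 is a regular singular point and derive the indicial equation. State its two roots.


Divide by x^2 to reach normal form y'' + P_1(x) y' + P_2(x) y = 0 with P_1(x) = -5/x and P_2(x) = -2 - 1/x + 5/x^2.
x = 0 is a singular point because the y'-coefficient -5/x has a pole at x = 0 and the y-coefficient -2 - 1/x + 5/x^2 has a pole at x = 0.
It is a regular singular point because x P_1(x) = p(x) = -5 and x^2 P_2(x) = q(x) = -2x^2 - x + 5 are polynomials, hence analytic at x = 0.
p(0) = -5,  q(0) = 5.
Indicial equation: r(r-1) + p(0) r + q(0) = 0, i.e. r^2 + (p(0) - 1) r + q(0) = 0, i.e. r^2 - 6 r + 5 = 0.
Discriminant: (-6)^2 - 4(5) = 16, so r = (6 ± 4)/2.
Solving: r_1 = 5, r_2 = 1.

indicial: r^2 - 6 r + 5 = 0; roots r_1 = 5, r_2 = 1


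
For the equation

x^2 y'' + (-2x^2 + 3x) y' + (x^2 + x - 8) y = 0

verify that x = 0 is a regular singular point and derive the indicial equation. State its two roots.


Divide by x^2 to reach normal form y'' + P_1(x) y' + P_2(x) y = 0 with P_1(x) = -2 + 3/x and P_2(x) = 1 + 1/x - 8/x^2.
x = 0 is a singular point because the y'-coefficient -2 + 3/x has a pole at x = 0 and the y-coefficient 1 + 1/x - 8/x^2 has a pole at x = 0.
It is a regular singular point because x P_1(x) = p(x) = 3 - 2x and x^2 P_2(x) = q(x) = x^2 + x - 8 are polynomials, hence analytic at x = 0.
p(0) = 3,  q(0) = -8.
Indicial equation: r(r-1) + p(0) r + q(0) = 0, i.e. r^2 + (p(0) - 1) r + q(0) = 0, i.e. r^2 + 2 r - 8 = 0.
Discriminant: (2)^2 - 4(-8) = 36, so r = (-2 ± 6)/2.
Solving: r_1 = 2, r_2 = -4.

indicial: r^2 + 2 r - 8 = 0; roots r_1 = 2, r_2 = -4


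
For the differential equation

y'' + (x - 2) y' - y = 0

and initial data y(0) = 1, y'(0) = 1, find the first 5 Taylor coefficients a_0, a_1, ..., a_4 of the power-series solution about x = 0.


Ansatz: y(x) = sum_{n>=0} a_n x^n, so y'(x) = sum_{n>=1} n a_n x^(n-1) and y''(x) = sum_{n>=2} n(n-1) a_n x^(n-2).
Substitute into P(x) y'' + Q(x) y' + R(x) y = 0 with P(x) = 1, Q(x) = x - 2, R(x) = -1, and match powers of x.
Initial conditions: a_0 = 1, a_1 = 1.
Setting the coefficient of each power of x to zero and solving order by order (substituting the coefficients already found):
  x^0: 2 a_2 - 2 a_1 - a_0 = 0  ->  2 a_2 = 2 a_1 + a_0 = 3  ->  a_2 = 3/2
  x^1: 6 a_3 - 4 a_2 = 0  ->  6 a_3 = 4 a_2 = 6  ->  a_3 = 1
  x^2: 12 a_4 - 6 a_3 + a_2 = 0  ->  12 a_4 = 6 a_3 - a_2 = 9/2  ->  a_4 = 3/8
Truncated series: y(x) = 1 + x + (3/2) x^2 + x^3 + (3/8) x^4 + O(x^5).

a_0 = 1; a_1 = 1; a_2 = 3/2; a_3 = 1; a_4 = 3/8


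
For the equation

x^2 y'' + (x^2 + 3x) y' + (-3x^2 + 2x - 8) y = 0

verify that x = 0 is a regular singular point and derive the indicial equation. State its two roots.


Divide by x^2 to reach normal form y'' + P_1(x) y' + P_2(x) y = 0 with P_1(x) = 1 + 3/x and P_2(x) = -3 + 2/x - 8/x^2.
x = 0 is a singular point because the y'-coefficient 1 + 3/x has a pole at x = 0 and the y-coefficient -3 + 2/x - 8/x^2 has a pole at x = 0.
It is a regular singular point because x P_1(x) = p(x) = x + 3 and x^2 P_2(x) = q(x) = -3x^2 + 2x - 8 are polynomials, hence analytic at x = 0.
p(0) = 3,  q(0) = -8.
Indicial equation: r(r-1) + p(0) r + q(0) = 0, i.e. r^2 + (p(0) - 1) r + q(0) = 0, i.e. r^2 + 2 r - 8 = 0.
Discriminant: (2)^2 - 4(-8) = 36, so r = (-2 ± 6)/2.
Solving: r_1 = 2, r_2 = -4.

indicial: r^2 + 2 r - 8 = 0; roots r_1 = 2, r_2 = -4


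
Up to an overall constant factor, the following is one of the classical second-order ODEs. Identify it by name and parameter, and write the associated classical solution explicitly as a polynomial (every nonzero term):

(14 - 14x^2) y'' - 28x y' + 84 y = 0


All three coefficients share the factor 14; dividing through by 14 gives  (1 - x^2) y'' - 2x y' + 6 y = 0.
This matches the Legendre equation (1 - x^2) y'' - 2x y' + n(n+1) y = 0 (note the -2x y' term) with n(n+1) = 6, so n = 2; the polynomial solution is P_2(x).
With y = sum_k a_k x^k, matching x^k gives (k+2)(k+1) a_{k+2} = [k(k+1) - n(n+1)] a_k = (k - 2)(k + 3) a_k. The right side vanishes at k = 2, so the series with the parity of 2 terminates at degree 2.
Standard normalization (P_n(1) = 1): leading coefficient (2n)!/(2^n (n!)^2) = 24/(4*4) = 3/2, so a_2 = 3/2. Work downward with a_k = (k+1)(k+2) a_{k+2} / ((k - 2)(k + 3)):
  a_0 = (1)(2)(3/2) / ((0 - 2)(0 + 3)) = 3/(-6) = -1/2
Hence P_2(x) = 3 x^2/2 - 1/2.

P_2(x); series = 3 x^2/2 - 1/2


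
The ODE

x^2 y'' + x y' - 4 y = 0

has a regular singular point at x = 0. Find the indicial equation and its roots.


Divide by x^2 to reach normal form y'' + P_1(x) y' + P_2(x) y = 0 with P_1(x) = 1/x and P_2(x) = -4/x^2.
x = 0 is a singular point because the y'-coefficient 1/x has a pole at x = 0 and the y-coefficient -4/x^2 has a pole at x = 0.
It is a regular singular point because x P_1(x) = p(x) = 1 and x^2 P_2(x) = q(x) = -4 are polynomials, hence analytic at x = 0.
p(0) = 1,  q(0) = -4.
Indicial equation: r(r-1) + p(0) r + q(0) = 0, i.e. r^2 + (p(0) - 1) r + q(0) = 0, i.e. r^2 - 4 = 0.
Discriminant: (0)^2 - 4(-4) = 16, so r = (0 ± 4)/2.
Solving: r_1 = 2, r_2 = -2.

indicial: r^2 - 4 = 0; roots r_1 = 2, r_2 = -2


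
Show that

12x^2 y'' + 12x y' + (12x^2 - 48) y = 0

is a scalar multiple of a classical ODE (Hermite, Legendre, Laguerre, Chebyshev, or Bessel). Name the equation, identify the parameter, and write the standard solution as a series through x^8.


All three coefficients share the factor 12; dividing through by 12 gives  x^2 y'' + x y' + (x^2 - 4) y = 0.
This matches the Bessel equation x^2 y'' + x y' + (x^2 - nu^2) y = 0 with nu^2 = 4, so nu = 2; the solution bounded at x = 0 is J_2(x).
Frobenius at x = 0: indicial roots ±nu; for r = nu the recurrence k(k + 2nu) c_k = -c_{k-2} gives the standard series J_nu(x) = sum_{k>=0} (-1)^k / (k! (k+nu)!) (x/2)^(2k+nu). Evaluate the first 4 terms:
  k = 0: (-1)^0 / (0! * 2! * 2^2) x^2 = 1/(1*2*4) x^2 = (1/8) x^2
  k = 1: (-1)^1 / (1! * 3! * 2^4) x^4 = -1/(1*6*16) x^4 = (-1/96) x^4
  k = 2: (-1)^2 / (2! * 4! * 2^6) x^6 = 1/(2*24*64) x^6 = (1/3072) x^6
  k = 3: (-1)^3 / (3! * 5! * 2^8) x^8 = -1/(6*120*256) x^8 = (-1/184320) x^8
Hence J_2(x) = -x^8/184320 + x^6/3072 - x^4/96 + x^2/8 + ....

J_2(x); series = -x^8/184320 + x^6/3072 - x^4/96 + x^2/8


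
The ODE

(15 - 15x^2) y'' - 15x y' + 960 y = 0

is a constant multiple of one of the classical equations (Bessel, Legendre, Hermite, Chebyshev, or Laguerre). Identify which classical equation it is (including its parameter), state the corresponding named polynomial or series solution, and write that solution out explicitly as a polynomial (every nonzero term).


All three coefficients share the factor 15; dividing through by 15 gives  (1 - x^2) y'' - x y' + 64 y = 0.
This matches the Chebyshev equation (1 - x^2) y'' - x y' + n^2 y = 0 (note the -x y' term, not -2x y') with n^2 = 64, so n = 8; the polynomial solution is T_8(x).
With y = sum_k a_k x^k, matching x^k gives (k+2)(k+1) a_{k+2} = (k^2 - n^2) a_k = (k - 8)(k + 8) a_k. The right side vanishes at k = 8, so the series with the parity of 8 terminates at degree 8.
Standard normalization: leading coefficient of T_n is 2^(n-1), so a_8 = 2^7 = 128. Work downward with a_k = (k+1)(k+2) a_{k+2} / ((k - 8)(k + 8)):
  a_6 = (7)(8)(128) / ((6 - 8)(6 + 8)) = 7168/(-28) = -256
  a_4 = (5)(6)(-256) / ((4 - 8)(4 + 8)) = -7680/(-48) = 160
  a_2 = (3)(4)(160) / ((2 - 8)(2 + 8)) = 1920/(-60) = -32
  a_0 = (1)(2)(-32) / ((0 - 8)(0 + 8)) = -64/(-64) = 1
Hence T_8(x) = 128 x^8 - 256 x^6 + 160 x^4 - 32 x^2 + 1.

T_8(x); series = 128 x^8 - 256 x^6 + 160 x^4 - 32 x^2 + 1


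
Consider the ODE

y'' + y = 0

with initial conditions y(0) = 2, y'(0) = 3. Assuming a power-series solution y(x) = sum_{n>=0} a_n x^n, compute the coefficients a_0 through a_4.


Ansatz: y(x) = sum_{n>=0} a_n x^n, so y'(x) = sum_{n>=1} n a_n x^(n-1) and y''(x) = sum_{n>=2} n(n-1) a_n x^(n-2).
Substitute into P(x) y'' + Q(x) y' + R(x) y = 0 with P(x) = 1, Q(x) = 0, R(x) = 1, and match powers of x.
Initial conditions: a_0 = 2, a_1 = 3.
Setting the coefficient of each power of x to zero and solving order by order (substituting the coefficients already found):
  x^0: 2 a_2 + a_0 = 0  ->  2 a_2 = -a_0 = -2  ->  a_2 = -1
  x^1: 6 a_3 + a_1 = 0  ->  6 a_3 = -a_1 = -3  ->  a_3 = -1/2
  x^2: 12 a_4 + a_2 = 0  ->  12 a_4 = -a_2 = 1  ->  a_4 = 1/12
Truncated series: y(x) = 2 + 3 x - x^2 - (1/2) x^3 + (1/12) x^4 + O(x^5).

a_0 = 2; a_1 = 3; a_2 = -1; a_3 = -1/2; a_4 = 1/12


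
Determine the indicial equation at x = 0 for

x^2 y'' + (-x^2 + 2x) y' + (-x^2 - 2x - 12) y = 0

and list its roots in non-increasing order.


Divide by x^2 to reach normal form y'' + P_1(x) y' + P_2(x) y = 0 with P_1(x) = -1 + 2/x and P_2(x) = -1 - 2/x - 12/x^2.
x = 0 is a singular point because the y'-coefficient -1 + 2/x has a pole at x = 0 and the y-coefficient -1 - 2/x - 12/x^2 has a pole at x = 0.
It is a regular singular point because x P_1(x) = p(x) = 2 - x and x^2 P_2(x) = q(x) = -x^2 - 2x - 12 are polynomials, hence analytic at x = 0.
p(0) = 2,  q(0) = -12.
Indicial equation: r(r-1) + p(0) r + q(0) = 0, i.e. r^2 + (p(0) - 1) r + q(0) = 0, i.e. r^2 + 1 r - 12 = 0.
Discriminant: (1)^2 - 4(-12) = 49, so r = (-1 ± 7)/2.
Solving: r_1 = 3, r_2 = -4.

indicial: r^2 + 1 r - 12 = 0; roots r_1 = 3, r_2 = -4


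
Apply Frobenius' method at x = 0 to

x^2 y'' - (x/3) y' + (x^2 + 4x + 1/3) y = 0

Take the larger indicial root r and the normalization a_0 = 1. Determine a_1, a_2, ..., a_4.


Write in Frobenius form y'' + (p(x)/x) y' + (q(x)/x^2) y = 0:
  p(x) = -1/3,  q(x) = x^2 + 4x + 1/3.
Indicial equation: r(r-1) + (-1/3) r + (1/3) = 0 -> roots r_1 = 1, r_2 = 1/3.
Take r = r_1 = 1. Let y(x) = x^r sum_{n>=0} a_n x^n with a_0 = 1.
Substitute y = x^r sum a_n x^n and match x^{r+n}. The recurrence is
  D(n) a_n + 4 a_{n-1} + 1 a_{n-2} = 0,  where D(n) = (r+n)(r+n-1) + (-1/3)(r+n) + (1/3).
  a_n = [-4 a_{n-1} - 1 a_{n-2}] / D(n).
Since the indicial polynomial factors as (r - r_1)(r - r_2), D(n) = (r_1 + n - r_1)(r_1 + n - r_2) = n(n + 2/3).
Evaluating step by step (a_0 = 1):
  n = 1: D(1) = 1(1 + 2/3) = 5/3; numerator = -4(1) = -4; a_1 = (-4)/(5/3) = -12/5
  n = 2: D(2) = 2(2 + 2/3) = 16/3; numerator = -4(-12/5) - 1(1) = 43/5; a_2 = (43/5)/(16/3) = 129/80
  n = 3: D(3) = 3(3 + 2/3) = 11; numerator = -4(129/80) - 1(-12/5) = -81/20; a_3 = (-81/20)/(11) = -81/220
  n = 4: D(4) = 4(4 + 2/3) = 56/3; numerator = -4(-81/220) - 1(129/80) = -123/880; a_4 = (-123/880)/(56/3) = -369/49280

r = 1; a_0 = 1; a_1 = -12/5; a_2 = 129/80; a_3 = -81/220; a_4 = -369/49280


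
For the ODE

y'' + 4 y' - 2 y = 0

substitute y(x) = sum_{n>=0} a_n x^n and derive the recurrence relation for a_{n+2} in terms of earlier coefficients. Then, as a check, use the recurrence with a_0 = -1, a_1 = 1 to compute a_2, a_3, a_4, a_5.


Substitute y = sum_n a_n x^n.
y''(x) has coefficient (n+2)(n+1) a_{n+2} at x^n;
4 y'(x) has coefficient 4 (n+1) a_{n+1} at x^n;
-2 y(x) has coefficient -2 a_n at x^n.
Matching x^n: (n+2)(n+1) a_{n+2} + 4 (n+1) a_{n+1} - 2 a_n = 0.
Thus a_{n+2} = [-4 (n+1) a_{n+1} + 2 a_n] / ((n+1)(n+2)).

Check with a_0 = -1, a_1 = 1 (apply the recurrence for n = 0, 1, 2, 3): a_0 = -1, a_1 = 1, a_2 = -3, a_3 = 13/3, a_4 = -29/6, a_5 = 43/10.

a_(n+2) = [-4 (n+1) a_(n+1) + 2 a_n] / ((n+1)(n+2)); check: a_0 = -1, a_1 = 1, a_2 = -3, a_3 = 13/3, a_4 = -29/6, a_5 = 43/10


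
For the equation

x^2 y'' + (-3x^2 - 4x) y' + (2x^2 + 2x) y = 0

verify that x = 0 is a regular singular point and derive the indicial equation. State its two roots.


Divide by x^2 to reach normal form y'' + P_1(x) y' + P_2(x) y = 0 with P_1(x) = -3 - 4/x and P_2(x) = 2 + 2/x.
x = 0 is a singular point because the y'-coefficient -3 - 4/x has a pole at x = 0 and the y-coefficient 2 + 2/x has a pole at x = 0.
It is a regular singular point because x P_1(x) = p(x) = -3x - 4 and x^2 P_2(x) = q(x) = 2x^2 + 2x are polynomials, hence analytic at x = 0.
p(0) = -4,  q(0) = 0.
Indicial equation: r(r-1) + p(0) r + q(0) = 0, i.e. r^2 + (p(0) - 1) r + q(0) = 0, i.e. r^2 - 5 r = 0.
Discriminant: (-5)^2 - 4(0) = 25, so r = (5 ± 5)/2.
Solving: r_1 = 5, r_2 = 0.

indicial: r^2 - 5 r = 0; roots r_1 = 5, r_2 = 0


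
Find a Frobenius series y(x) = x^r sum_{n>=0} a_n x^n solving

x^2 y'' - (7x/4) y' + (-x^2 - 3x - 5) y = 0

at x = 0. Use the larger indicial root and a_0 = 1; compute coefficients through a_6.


Write in Frobenius form y'' + (p(x)/x) y' + (q(x)/x^2) y = 0:
  p(x) = -7/4,  q(x) = -x^2 - 3x - 5.
Indicial equation: r(r-1) + (-7/4) r + (-5) = 0 -> roots r_1 = 4, r_2 = -5/4.
Take r = r_1 = 4. Let y(x) = x^r sum_{n>=0} a_n x^n with a_0 = 1.
Substitute y = x^r sum a_n x^n and match x^{r+n}. The recurrence is
  D(n) a_n - 3 a_{n-1} - 1 a_{n-2} = 0,  where D(n) = (r+n)(r+n-1) + (-7/4)(r+n) + (-5).
  a_n = [3 a_{n-1} + 1 a_{n-2}] / D(n).
Since the indicial polynomial factors as (r - r_1)(r - r_2), D(n) = (r_1 + n - r_1)(r_1 + n - r_2) = n(n + 21/4).
Evaluating step by step (a_0 = 1):
  n = 1: D(1) = 1(1 + 21/4) = 25/4; numerator = 3(1) = 3; a_1 = (3)/(25/4) = 12/25
  n = 2: D(2) = 2(2 + 21/4) = 29/2; numerator = 3(12/25) + 1(1) = 61/25; a_2 = (61/25)/(29/2) = 122/725
  n = 3: D(3) = 3(3 + 21/4) = 99/4; numerator = 3(122/725) + 1(12/25) = 714/725; a_3 = (714/725)/(99/4) = 952/23925
  n = 4: D(4) = 4(4 + 21/4) = 37; numerator = 3(952/23925) + 1(122/725) = 2294/7975; a_4 = (2294/7975)/(37) = 62/7975
  n = 5: D(5) = 5(5 + 21/4) = 205/4; numerator = 3(62/7975) + 1(952/23925) = 302/4785; a_5 = (302/4785)/(205/4) = 1208/980925
  n = 6: D(6) = 6(6 + 21/4) = 135/2; numerator = 3(1208/980925) + 1(62/7975) = 150/13079; a_6 = (150/13079)/(135/2) = 20/117711

r = 4; a_0 = 1; a_1 = 12/25; a_2 = 122/725; a_3 = 952/23925; a_4 = 62/7975; a_5 = 1208/980925; a_6 = 20/117711


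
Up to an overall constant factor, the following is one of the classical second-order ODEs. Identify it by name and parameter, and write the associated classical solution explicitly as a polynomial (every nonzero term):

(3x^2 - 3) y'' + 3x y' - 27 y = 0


All three coefficients share the factor -3; dividing through by -3 gives  (1 - x^2) y'' - x y' + 9 y = 0.
This matches the Chebyshev equation (1 - x^2) y'' - x y' + n^2 y = 0 (note the -x y' term, not -2x y') with n^2 = 9, so n = 3; the polynomial solution is T_3(x).
With y = sum_k a_k x^k, matching x^k gives (k+2)(k+1) a_{k+2} = (k^2 - n^2) a_k = (k - 3)(k + 3) a_k. The right side vanishes at k = 3, so the series with the parity of 3 terminates at degree 3.
Standard normalization: leading coefficient of T_n is 2^(n-1), so a_3 = 2^2 = 4. Work downward with a_k = (k+1)(k+2) a_{k+2} / ((k - 3)(k + 3)):
  a_1 = (2)(3)(4) / ((1 - 3)(1 + 3)) = 24/(-8) = -3
Hence T_3(x) = 4 x^3 - 3 x.

T_3(x); series = 4 x^3 - 3 x


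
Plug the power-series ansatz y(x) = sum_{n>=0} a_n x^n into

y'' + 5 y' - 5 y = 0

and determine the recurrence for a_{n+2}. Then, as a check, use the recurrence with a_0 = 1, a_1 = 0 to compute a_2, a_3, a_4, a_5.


Substitute y = sum_n a_n x^n.
y''(x) has coefficient (n+2)(n+1) a_{n+2} at x^n;
5 y'(x) has coefficient 5 (n+1) a_{n+1} at x^n;
-5 y(x) has coefficient -5 a_n at x^n.
Matching x^n: (n+2)(n+1) a_{n+2} + 5 (n+1) a_{n+1} - 5 a_n = 0.
Thus a_{n+2} = [-5 (n+1) a_{n+1} + 5 a_n] / ((n+1)(n+2)).

Check with a_0 = 1, a_1 = 0 (apply the recurrence for n = 0, 1, 2, 3): a_0 = 1, a_1 = 0, a_2 = 5/2, a_3 = -25/6, a_4 = 25/4, a_5 = -175/24.

a_(n+2) = [-5 (n+1) a_(n+1) + 5 a_n] / ((n+1)(n+2)); check: a_0 = 1, a_1 = 0, a_2 = 5/2, a_3 = -25/6, a_4 = 25/4, a_5 = -175/24


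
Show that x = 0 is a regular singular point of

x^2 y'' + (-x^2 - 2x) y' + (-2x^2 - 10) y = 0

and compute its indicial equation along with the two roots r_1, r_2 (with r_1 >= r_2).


Divide by x^2 to reach normal form y'' + P_1(x) y' + P_2(x) y = 0 with P_1(x) = -1 - 2/x and P_2(x) = -2 - 10/x^2.
x = 0 is a singular point because the y'-coefficient -1 - 2/x has a pole at x = 0 and the y-coefficient -2 - 10/x^2 has a pole at x = 0.
It is a regular singular point because x P_1(x) = p(x) = -x - 2 and x^2 P_2(x) = q(x) = -2x^2 - 10 are polynomials, hence analytic at x = 0.
p(0) = -2,  q(0) = -10.
Indicial equation: r(r-1) + p(0) r + q(0) = 0, i.e. r^2 + (p(0) - 1) r + q(0) = 0, i.e. r^2 - 3 r - 10 = 0.
Discriminant: (-3)^2 - 4(-10) = 49, so r = (3 ± 7)/2.
Solving: r_1 = 5, r_2 = -2.

indicial: r^2 - 3 r - 10 = 0; roots r_1 = 5, r_2 = -2


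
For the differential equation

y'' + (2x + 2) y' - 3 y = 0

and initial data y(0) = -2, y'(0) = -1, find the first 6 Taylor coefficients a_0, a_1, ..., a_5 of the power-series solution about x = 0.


Ansatz: y(x) = sum_{n>=0} a_n x^n, so y'(x) = sum_{n>=1} n a_n x^(n-1) and y''(x) = sum_{n>=2} n(n-1) a_n x^(n-2).
Substitute into P(x) y'' + Q(x) y' + R(x) y = 0 with P(x) = 1, Q(x) = 2x + 2, R(x) = -3, and match powers of x.
Initial conditions: a_0 = -2, a_1 = -1.
Setting the coefficient of each power of x to zero and solving order by order (substituting the coefficients already found):
  x^0: 2 a_2 + 2 a_1 - 3 a_0 = 0  ->  2 a_2 = -2 a_1 + 3 a_0 = -4  ->  a_2 = -2
  x^1: 6 a_3 + 4 a_2 - a_1 = 0  ->  6 a_3 = -4 a_2 + a_1 = 7  ->  a_3 = 7/6
  x^2: 12 a_4 + 6 a_3 + a_2 = 0  ->  12 a_4 = -6 a_3 - a_2 = -5  ->  a_4 = -5/12
  x^3: 20 a_5 + 8 a_4 + 3 a_3 = 0  ->  20 a_5 = -8 a_4 - 3 a_3 = -1/6  ->  a_5 = -1/120
Truncated series: y(x) = -2 - x - 2 x^2 + (7/6) x^3 - (5/12) x^4 - (1/120) x^5 + O(x^6).

a_0 = -2; a_1 = -1; a_2 = -2; a_3 = 7/6; a_4 = -5/12; a_5 = -1/120


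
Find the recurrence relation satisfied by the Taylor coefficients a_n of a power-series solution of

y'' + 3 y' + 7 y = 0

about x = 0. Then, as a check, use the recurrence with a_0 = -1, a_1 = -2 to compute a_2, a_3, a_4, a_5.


Substitute y = sum_n a_n x^n.
y''(x) has coefficient (n+2)(n+1) a_{n+2} at x^n;
3 y'(x) has coefficient 3 (n+1) a_{n+1} at x^n;
7 y(x) has coefficient 7 a_n at x^n.
Matching x^n: (n+2)(n+1) a_{n+2} + 3 (n+1) a_{n+1} + 7 a_n = 0.
Thus a_{n+2} = [-3 (n+1) a_{n+1} - 7 a_n] / ((n+1)(n+2)).

Check with a_0 = -1, a_1 = -2 (apply the recurrence for n = 0, 1, 2, 3): a_0 = -1, a_1 = -2, a_2 = 13/2, a_3 = -25/6, a_4 = -2/3, a_5 = 223/120.

a_(n+2) = [-3 (n+1) a_(n+1) - 7 a_n] / ((n+1)(n+2)); check: a_0 = -1, a_1 = -2, a_2 = 13/2, a_3 = -25/6, a_4 = -2/3, a_5 = 223/120
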